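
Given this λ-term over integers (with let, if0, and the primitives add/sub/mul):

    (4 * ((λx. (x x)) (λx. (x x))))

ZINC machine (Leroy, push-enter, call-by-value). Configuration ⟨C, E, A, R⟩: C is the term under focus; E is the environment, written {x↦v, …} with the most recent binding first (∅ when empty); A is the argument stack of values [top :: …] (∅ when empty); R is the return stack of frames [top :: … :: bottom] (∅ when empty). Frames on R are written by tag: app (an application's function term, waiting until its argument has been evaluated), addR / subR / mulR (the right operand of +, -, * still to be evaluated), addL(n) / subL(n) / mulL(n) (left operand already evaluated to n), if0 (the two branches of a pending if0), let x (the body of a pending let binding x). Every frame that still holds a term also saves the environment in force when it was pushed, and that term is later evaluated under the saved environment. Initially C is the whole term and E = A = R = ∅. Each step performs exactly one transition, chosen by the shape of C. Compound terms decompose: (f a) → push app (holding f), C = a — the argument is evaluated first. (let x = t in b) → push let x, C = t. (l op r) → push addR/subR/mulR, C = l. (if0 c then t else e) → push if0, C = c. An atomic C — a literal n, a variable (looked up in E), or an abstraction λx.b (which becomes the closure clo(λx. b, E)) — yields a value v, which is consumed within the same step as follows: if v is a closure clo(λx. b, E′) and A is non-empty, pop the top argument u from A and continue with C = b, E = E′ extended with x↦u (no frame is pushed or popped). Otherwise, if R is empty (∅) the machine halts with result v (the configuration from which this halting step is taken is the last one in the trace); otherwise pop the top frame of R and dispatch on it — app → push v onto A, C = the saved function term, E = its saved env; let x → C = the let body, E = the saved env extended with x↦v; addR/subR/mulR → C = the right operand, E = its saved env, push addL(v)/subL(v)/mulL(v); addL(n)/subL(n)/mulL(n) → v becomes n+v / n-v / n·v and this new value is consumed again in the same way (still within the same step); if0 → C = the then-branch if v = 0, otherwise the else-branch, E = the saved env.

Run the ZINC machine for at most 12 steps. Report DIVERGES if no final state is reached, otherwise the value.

Answer: DIVERGES (no final state within 12 steps)

Execution trace:
0. <C=(4 * ((λx. (x x)) (λx. (x x)))), E=∅, A=∅, R=∅>
1. <C=4, E=∅, A=∅, R=[mulR]>
2. <C=((λx. (x x)) (λx. (x x))), E=∅, A=∅, R=[mulL(4)]>
3. <C=(λx. (x x)), E=∅, A=∅, R=[app :: mulL(4)]>
4. <C=(λx. (x x)), E=∅, A=[clo(λx. (x x), ∅)], R=[mulL(4)]>
5. <C=(x x), E={x↦clo(λx. (x x), ∅)}, A=∅, R=[mulL(4)]>
6. <C=x, E={x↦clo(λx. (x x), ∅)}, A=∅, R=[app :: mulL(4)]>
7. <C=x, E={x↦clo(λx. (x x), ∅)}, A=[clo(λx. (x x), ∅)], R=[mulL(4)]>
… configuration repeats with period 3 (steps 5–7 recur indefinitely) …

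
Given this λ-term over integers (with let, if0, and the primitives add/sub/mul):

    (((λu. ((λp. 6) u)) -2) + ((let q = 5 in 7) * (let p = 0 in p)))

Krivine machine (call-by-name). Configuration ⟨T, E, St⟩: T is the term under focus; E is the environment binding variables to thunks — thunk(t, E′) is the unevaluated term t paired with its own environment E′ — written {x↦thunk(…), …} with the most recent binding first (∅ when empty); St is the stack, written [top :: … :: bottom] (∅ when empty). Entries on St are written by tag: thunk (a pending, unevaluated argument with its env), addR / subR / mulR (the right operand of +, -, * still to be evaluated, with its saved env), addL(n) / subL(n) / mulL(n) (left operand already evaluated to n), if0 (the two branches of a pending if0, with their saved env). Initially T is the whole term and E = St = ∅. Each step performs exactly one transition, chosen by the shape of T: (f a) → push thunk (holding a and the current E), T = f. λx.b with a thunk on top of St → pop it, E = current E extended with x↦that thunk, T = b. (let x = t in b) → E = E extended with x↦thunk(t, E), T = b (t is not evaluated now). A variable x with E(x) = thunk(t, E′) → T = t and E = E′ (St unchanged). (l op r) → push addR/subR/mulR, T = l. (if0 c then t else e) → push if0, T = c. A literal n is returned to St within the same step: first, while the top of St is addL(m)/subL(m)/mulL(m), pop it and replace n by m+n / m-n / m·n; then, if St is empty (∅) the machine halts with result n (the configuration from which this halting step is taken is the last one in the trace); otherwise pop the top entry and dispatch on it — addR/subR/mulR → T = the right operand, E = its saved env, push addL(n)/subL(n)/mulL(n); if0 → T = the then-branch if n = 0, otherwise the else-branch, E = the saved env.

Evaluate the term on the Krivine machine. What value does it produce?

Answer: 6

Machine steps:
t=0: <T=(((λu. ((λp. 6) u)) -2) + ((let q = 5 in 7) * (let p = 0 in p))), E=∅, St=∅>
t=1: <T=((λu. ((λp. 6) u)) -2), E=∅, St=[addR]>
t=2: <T=(λu. ((λp. 6) u)), E=∅, St=[thunk :: addR]>
t=3: <T=((λp. 6) u), E={u↦thunk(-2, ∅)}, St=[addR]>
t=4: <T=(λp. 6), E={u↦thunk(-2, ∅)}, St=[thunk :: addR]>
t=5: <T=6, E={p↦thunk(u, {u↦thunk(-2, ∅)}), u↦thunk(-2, ∅)}, St=[addR]>
t=6: <T=((let q = 5 in 7) * (let p = 0 in p)), E=∅, St=[addL(6)]>
t=7: <T=(let q = 5 in 7), E=∅, St=[mulR :: addL(6)]>
t=8: <T=7, E={q↦thunk(5, ∅)}, St=[mulR :: addL(6)]>
t=9: <T=(let p = 0 in p), E=∅, St=[mulL(7) :: addL(6)]>
t=10: <T=p, E={p↦thunk(0, ∅)}, St=[mulL(7) :: addL(6)]>
t=11: <T=0, E=∅, St=[mulL(7) :: addL(6)]>
→ final value 6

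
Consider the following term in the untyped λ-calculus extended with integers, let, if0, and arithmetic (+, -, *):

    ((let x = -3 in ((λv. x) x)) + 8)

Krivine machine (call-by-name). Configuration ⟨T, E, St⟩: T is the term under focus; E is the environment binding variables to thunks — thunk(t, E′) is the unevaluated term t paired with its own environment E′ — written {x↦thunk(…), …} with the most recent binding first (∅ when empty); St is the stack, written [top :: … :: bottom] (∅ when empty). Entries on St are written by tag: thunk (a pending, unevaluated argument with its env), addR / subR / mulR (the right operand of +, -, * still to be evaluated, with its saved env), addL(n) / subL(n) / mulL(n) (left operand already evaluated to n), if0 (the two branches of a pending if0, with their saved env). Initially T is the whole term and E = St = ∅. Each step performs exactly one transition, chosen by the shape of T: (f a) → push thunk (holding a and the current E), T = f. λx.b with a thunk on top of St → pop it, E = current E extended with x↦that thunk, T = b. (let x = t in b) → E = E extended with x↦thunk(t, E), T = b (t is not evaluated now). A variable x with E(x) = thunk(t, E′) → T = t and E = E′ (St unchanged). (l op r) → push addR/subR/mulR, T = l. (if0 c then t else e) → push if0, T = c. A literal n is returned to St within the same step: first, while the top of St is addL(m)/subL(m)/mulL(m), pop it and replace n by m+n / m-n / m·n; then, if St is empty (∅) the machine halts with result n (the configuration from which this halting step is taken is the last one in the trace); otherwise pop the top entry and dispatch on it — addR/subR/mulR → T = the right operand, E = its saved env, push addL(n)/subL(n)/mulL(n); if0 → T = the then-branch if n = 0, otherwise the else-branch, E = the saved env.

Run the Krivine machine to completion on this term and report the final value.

Answer: 5

Derivation:
0. [T=((let x = -3 in ((λv. x) x)) + 8) | E=∅ | St=∅]
1. [T=(let x = -3 in ((λv. x) x)) | E=∅ | St=[addR]]
2. [T=((λv. x) x) | E={x↦thunk(-3, ∅)} | St=[addR]]
3. [T=(λv. x) | E={x↦thunk(-3, ∅)} | St=[thunk :: addR]]
4. [T=x | E={v↦thunk(x, {x↦thunk(-3, ∅)}), x↦thunk(-3, ∅)} | St=[addR]]
5. [T=-3 | E=∅ | St=[addR]]
6. [T=8 | E=∅ | St=[addL(-3)]]
→ final value 5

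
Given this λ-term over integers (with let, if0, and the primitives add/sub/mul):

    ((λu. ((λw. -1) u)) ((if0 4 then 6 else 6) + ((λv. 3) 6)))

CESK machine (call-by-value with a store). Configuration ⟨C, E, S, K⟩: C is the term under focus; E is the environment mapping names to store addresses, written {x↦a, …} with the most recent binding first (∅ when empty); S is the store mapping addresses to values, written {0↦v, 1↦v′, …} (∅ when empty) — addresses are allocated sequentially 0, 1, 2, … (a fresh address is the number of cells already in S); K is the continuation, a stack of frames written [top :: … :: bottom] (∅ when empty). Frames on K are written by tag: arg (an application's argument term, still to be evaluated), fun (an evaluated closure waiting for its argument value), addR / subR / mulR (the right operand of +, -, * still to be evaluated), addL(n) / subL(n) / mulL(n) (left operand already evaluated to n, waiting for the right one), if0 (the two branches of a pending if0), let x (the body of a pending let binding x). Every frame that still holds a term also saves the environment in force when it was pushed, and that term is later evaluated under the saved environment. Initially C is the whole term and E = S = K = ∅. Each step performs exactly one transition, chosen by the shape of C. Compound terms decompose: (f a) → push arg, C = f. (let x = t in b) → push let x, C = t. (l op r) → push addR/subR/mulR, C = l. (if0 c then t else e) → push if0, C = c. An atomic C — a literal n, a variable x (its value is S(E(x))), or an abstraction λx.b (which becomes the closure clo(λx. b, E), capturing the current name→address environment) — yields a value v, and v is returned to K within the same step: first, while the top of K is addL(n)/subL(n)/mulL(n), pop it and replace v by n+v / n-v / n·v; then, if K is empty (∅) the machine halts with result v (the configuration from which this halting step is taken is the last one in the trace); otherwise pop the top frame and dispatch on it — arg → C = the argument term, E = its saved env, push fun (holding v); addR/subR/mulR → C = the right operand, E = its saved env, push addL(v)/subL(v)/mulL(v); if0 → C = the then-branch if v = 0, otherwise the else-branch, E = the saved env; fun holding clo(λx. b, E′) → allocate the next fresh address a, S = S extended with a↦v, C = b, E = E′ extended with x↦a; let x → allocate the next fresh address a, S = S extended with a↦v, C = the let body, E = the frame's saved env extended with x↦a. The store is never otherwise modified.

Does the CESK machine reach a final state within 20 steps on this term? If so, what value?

Answer: -1

Execution trace:
[0] [C=((λu. ((λw. -1) u)) ((if0 4 then 6 else 6) + ((λv. 3) 6))) | E=∅ | S=∅ | K=∅]
[1] [C=(λu. ((λw. -1) u)) | E=∅ | S=∅ | K=[arg]]
[2] [C=((if0 4 then 6 else 6) + ((λv. 3) 6)) | E=∅ | S=∅ | K=[fun]]
[3] [C=(if0 4 then 6 else 6) | E=∅ | S=∅ | K=[addR :: fun]]
[4] [C=4 | E=∅ | S=∅ | K=[if0 :: addR :: fun]]
[5] [C=6 | E=∅ | S=∅ | K=[addR :: fun]]
[6] [C=((λv. 3) 6) | E=∅ | S=∅ | K=[addL(6) :: fun]]
[7] [C=(λv. 3) | E=∅ | S=∅ | K=[arg :: addL(6) :: fun]]
[8] [C=6 | E=∅ | S=∅ | K=[fun :: addL(6) :: fun]]
[9] [C=3 | E={v↦0} | S={0↦6} | K=[addL(6) :: fun]]
[10] [C=((λw. -1) u) | E={u↦1} | S={0↦6, 1↦9} | K=∅]
[11] [C=(λw. -1) | E={u↦1} | S={0↦6, 1↦9} | K=[arg]]
[12] [C=u | E={u↦1} | S={0↦6, 1↦9} | K=[fun]]
[13] [C=-1 | E={w↦2, u↦1} | S={0↦6, 1↦9, 2↦9} | K=∅]
→ final value -1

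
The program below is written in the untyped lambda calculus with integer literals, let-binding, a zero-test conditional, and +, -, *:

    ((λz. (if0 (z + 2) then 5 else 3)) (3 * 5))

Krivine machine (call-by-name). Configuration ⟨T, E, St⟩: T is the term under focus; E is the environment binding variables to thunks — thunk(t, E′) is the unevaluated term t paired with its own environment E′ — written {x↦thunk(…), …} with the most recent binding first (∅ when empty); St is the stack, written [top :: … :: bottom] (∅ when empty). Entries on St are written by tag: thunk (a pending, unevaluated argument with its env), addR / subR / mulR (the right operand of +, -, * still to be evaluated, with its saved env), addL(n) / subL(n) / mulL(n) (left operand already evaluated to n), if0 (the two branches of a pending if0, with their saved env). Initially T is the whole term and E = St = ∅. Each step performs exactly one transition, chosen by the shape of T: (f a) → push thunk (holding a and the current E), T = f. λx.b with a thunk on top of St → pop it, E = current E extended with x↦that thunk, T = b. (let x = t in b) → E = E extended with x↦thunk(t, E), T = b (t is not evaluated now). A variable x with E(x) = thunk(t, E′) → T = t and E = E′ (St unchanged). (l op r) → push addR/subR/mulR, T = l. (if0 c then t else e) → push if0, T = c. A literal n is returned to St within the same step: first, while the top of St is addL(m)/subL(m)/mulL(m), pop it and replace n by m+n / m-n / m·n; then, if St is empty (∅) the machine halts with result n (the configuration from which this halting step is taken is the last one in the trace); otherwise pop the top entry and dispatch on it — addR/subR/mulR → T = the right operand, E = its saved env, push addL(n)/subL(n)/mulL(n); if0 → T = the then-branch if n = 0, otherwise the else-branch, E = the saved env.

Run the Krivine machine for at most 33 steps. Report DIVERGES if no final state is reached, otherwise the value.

t=0: <T=((λz. (if0 (z + 2) then 5 else 3)) (3 * 5)), E=∅, St=∅>
t=1: <T=(λz. (if0 (z + 2) then 5 else 3)), E=∅, St=[thunk]>
t=2: <T=(if0 (z + 2) then 5 else 3), E={z↦thunk((3 * 5), ∅)}, St=∅>
t=3: <T=(z + 2), E={z↦thunk((3 * 5), ∅)}, St=[if0]>
t=4: <T=z, E={z↦thunk((3 * 5), ∅)}, St=[addR :: if0]>
t=5: <T=(3 * 5), E=∅, St=[addR :: if0]>
t=6: <T=3, E=∅, St=[mulR :: addR :: if0]>
t=7: <T=5, E=∅, St=[mulL(3) :: addR :: if0]>
t=8: <T=2, E={z↦thunk((3 * 5), ∅)}, St=[addL(15) :: if0]>
t=9: <T=3, E={z↦thunk((3 * 5), ∅)}, St=∅>
→ final value 3

Answer: 3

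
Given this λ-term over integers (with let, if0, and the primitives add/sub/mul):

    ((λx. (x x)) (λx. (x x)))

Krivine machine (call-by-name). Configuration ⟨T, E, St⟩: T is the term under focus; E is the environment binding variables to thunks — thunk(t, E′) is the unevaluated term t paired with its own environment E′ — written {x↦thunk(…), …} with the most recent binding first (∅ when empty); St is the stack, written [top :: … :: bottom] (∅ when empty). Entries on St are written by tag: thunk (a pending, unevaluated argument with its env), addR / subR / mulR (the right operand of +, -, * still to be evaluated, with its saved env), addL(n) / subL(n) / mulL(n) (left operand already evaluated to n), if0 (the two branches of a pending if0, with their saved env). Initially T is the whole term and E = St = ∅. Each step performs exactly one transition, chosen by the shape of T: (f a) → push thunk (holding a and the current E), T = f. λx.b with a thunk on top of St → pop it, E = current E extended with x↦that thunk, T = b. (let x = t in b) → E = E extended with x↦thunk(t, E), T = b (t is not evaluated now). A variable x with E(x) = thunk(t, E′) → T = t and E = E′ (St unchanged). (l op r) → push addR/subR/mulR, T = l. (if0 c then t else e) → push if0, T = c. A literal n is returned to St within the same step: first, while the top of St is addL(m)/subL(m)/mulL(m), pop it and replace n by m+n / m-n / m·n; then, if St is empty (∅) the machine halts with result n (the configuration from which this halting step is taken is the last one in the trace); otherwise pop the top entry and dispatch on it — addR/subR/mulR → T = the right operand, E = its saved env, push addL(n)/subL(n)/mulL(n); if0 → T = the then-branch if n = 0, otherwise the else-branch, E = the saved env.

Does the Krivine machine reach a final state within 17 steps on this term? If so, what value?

0. <T=((λx. (x x)) (λx. (x x))), E=∅, St=∅>
1. <T=(λx. (x x)), E=∅, St=[thunk]>
2. <T=(x x), E={x↦thunk((λx. (x x)), ∅)}, St=∅>
3. <T=x, E={x↦thunk((λx. (x x)), ∅)}, St=[thunk]>
4. <T=(λx. (x x)), E=∅, St=[thunk]>
5. <T=(x x), E={x↦thunk(x, {x↦thunk((λx. (x x)), ∅)})}, St=∅>
6. <T=x, E={x↦thunk(x, {x↦thunk((λx. (x x)), ∅)})}, St=[thunk]>
7. <T=x, E={x↦thunk((λx. (x x)), ∅)}, St=[thunk]>
8. <T=(λx. (x x)), E=∅, St=[thunk]>
9. <T=(x x), E={x↦thunk(x, {x↦thunk(x, {x↦thunk((λx. (x x)), ∅)})})}, St=∅>
10. <T=x, E={x↦thunk(x, {x↦thunk(x, {x↦thunk((λx. (x x)), ∅)})})}, St=[thunk]>
11. <T=x, E={x↦thunk(x, {x↦thunk((λx. (x x)), ∅)})}, St=[thunk]>
12. <T=x, E={x↦thunk((λx. (x x)), ∅)}, St=[thunk]>
13. <T=(λx. (x x)), E=∅, St=[thunk]>
14. <T=(x x), E={x↦thunk(x, {x↦thunk(x, {x↦thunk(x, {x↦thunk((λx. (x x)), ∅)})})})}, St=∅>
15. <T=x, E={x↦thunk(x, {x↦thunk(x, {x↦thunk(x, {x↦thunk((λx. (x x)), ∅)})})})}, St=[thunk]>
16. <T=x, E={x↦thunk(x, {x↦thunk(x, {x↦thunk((λx. (x x)), ∅)})})}, St=[thunk]>
17. <T=x, E={x↦thunk(x, {x↦thunk((λx. (x x)), ∅)})}, St=[thunk]>
→ 17 transitions taken and the configuration is still not final: no result within 17 steps

Answer: DIVERGES (no final state within 17 steps)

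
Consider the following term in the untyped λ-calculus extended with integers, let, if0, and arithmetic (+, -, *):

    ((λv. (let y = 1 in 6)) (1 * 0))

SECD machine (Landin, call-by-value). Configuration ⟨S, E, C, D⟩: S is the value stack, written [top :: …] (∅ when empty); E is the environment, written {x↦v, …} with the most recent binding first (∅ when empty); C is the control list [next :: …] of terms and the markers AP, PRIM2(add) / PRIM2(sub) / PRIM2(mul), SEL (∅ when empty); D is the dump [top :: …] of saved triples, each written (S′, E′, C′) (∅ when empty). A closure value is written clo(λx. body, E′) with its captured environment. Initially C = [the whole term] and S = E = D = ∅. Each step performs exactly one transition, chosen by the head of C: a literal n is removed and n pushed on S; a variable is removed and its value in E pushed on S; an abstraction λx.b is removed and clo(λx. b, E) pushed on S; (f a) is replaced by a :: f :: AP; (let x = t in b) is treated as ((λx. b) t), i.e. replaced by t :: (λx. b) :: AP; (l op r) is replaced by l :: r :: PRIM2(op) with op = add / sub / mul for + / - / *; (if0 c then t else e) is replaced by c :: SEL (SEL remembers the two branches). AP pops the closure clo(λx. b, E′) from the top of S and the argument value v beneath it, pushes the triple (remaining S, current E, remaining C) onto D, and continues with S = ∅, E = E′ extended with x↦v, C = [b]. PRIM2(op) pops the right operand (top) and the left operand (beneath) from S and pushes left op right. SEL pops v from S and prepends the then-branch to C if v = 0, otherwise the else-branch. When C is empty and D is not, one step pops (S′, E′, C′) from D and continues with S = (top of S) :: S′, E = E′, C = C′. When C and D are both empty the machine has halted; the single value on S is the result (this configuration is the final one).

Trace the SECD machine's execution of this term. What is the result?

t=0: ⟨S=∅; E=∅; C=[((λv. (let y = 1 in 6)) (1 * 0))]; D=∅⟩
t=1: ⟨S=∅; E=∅; C=[(1 * 0) :: (λv. (let y = 1 in 6)) :: AP]; D=∅⟩
t=2: ⟨S=∅; E=∅; C=[1 :: 0 :: PRIM2(mul) :: (λv. (let y = 1 in 6)) :: AP]; D=∅⟩
t=3: ⟨S=[1]; E=∅; C=[0 :: PRIM2(mul) :: (λv. (let y = 1 in 6)) :: AP]; D=∅⟩
t=4: ⟨S=[0 :: 1]; E=∅; C=[PRIM2(mul) :: (λv. (let y = 1 in 6)) :: AP]; D=∅⟩
t=5: ⟨S=[0]; E=∅; C=[(λv. (let y = 1 in 6)) :: AP]; D=∅⟩
t=6: ⟨S=[clo(λv. (let y = 1 in 6), ∅) :: 0]; E=∅; C=[AP]; D=∅⟩
t=7: ⟨S=∅; E={v↦0}; C=[(let y = 1 in 6)]; D=[(∅, ∅, ∅)]⟩
t=8: ⟨S=∅; E={v↦0}; C=[1 :: (λy. 6) :: AP]; D=[(∅, ∅, ∅)]⟩
t=9: ⟨S=[1]; E={v↦0}; C=[(λy. 6) :: AP]; D=[(∅, ∅, ∅)]⟩
t=10: ⟨S=[clo(λy. 6, {v↦0}) :: 1]; E={v↦0}; C=[AP]; D=[(∅, ∅, ∅)]⟩
t=11: ⟨S=∅; E={y↦1, v↦0}; C=[6]; D=[(∅, {v↦0}, ∅) :: (∅, ∅, ∅)]⟩
t=12: ⟨S=[6]; E={y↦1, v↦0}; C=∅; D=[(∅, {v↦0}, ∅) :: (∅, ∅, ∅)]⟩
t=13: ⟨S=[6]; E={v↦0}; C=∅; D=[(∅, ∅, ∅)]⟩
t=14: ⟨S=[6]; E=∅; C=∅; D=∅⟩
→ final value 6

Answer: 6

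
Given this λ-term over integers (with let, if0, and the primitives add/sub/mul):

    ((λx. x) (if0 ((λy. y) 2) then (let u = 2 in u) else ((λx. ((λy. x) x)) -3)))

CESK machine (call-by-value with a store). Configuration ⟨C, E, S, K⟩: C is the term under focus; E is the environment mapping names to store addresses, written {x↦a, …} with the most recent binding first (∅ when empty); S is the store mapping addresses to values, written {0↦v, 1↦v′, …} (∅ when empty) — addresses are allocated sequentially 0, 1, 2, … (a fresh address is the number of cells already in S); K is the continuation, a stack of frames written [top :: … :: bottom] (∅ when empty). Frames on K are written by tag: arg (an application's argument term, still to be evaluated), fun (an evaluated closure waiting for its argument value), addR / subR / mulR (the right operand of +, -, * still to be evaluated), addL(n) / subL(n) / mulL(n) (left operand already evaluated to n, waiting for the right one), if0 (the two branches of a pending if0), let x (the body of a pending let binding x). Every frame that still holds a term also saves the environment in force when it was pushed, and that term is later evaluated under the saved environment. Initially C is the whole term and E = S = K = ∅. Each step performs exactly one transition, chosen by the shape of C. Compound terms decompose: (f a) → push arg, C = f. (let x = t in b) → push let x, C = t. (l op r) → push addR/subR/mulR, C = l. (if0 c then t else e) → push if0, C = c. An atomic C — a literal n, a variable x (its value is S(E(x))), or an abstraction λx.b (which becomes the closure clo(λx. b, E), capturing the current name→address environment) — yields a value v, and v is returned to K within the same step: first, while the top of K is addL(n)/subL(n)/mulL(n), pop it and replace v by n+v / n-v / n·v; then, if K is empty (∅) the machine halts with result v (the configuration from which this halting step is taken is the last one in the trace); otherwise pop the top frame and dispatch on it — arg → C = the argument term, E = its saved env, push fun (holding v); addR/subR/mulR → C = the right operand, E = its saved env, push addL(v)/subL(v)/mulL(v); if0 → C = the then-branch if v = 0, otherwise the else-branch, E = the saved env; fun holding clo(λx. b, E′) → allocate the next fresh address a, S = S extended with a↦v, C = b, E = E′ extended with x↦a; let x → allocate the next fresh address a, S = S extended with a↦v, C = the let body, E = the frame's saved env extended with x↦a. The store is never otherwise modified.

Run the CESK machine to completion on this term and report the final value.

Answer: -3

Derivation:
step 0: [C=((λx. x) (if0 ((λy. y) 2) then (let u = 2 in u) else ((λx. ((λy. x) x)) -3))) | E=∅ | S=∅ | K=∅]
step 1: [C=(λx. x) | E=∅ | S=∅ | K=[arg]]
step 2: [C=(if0 ((λy. y) 2) then (let u = 2 in u) else ((λx. ((λy. x) x)) -3)) | E=∅ | S=∅ | K=[fun]]
step 3: [C=((λy. y) 2) | E=∅ | S=∅ | K=[if0 :: fun]]
step 4: [C=(λy. y) | E=∅ | S=∅ | K=[arg :: if0 :: fun]]
step 5: [C=2 | E=∅ | S=∅ | K=[fun :: if0 :: fun]]
step 6: [C=y | E={y↦0} | S={0↦2} | K=[if0 :: fun]]
step 7: [C=((λx. ((λy. x) x)) -3) | E=∅ | S={0↦2} | K=[fun]]
step 8: [C=(λx. ((λy. x) x)) | E=∅ | S={0↦2} | K=[arg :: fun]]
step 9: [C=-3 | E=∅ | S={0↦2} | K=[fun :: fun]]
step 10: [C=((λy. x) x) | E={x↦1} | S={0↦2, 1↦-3} | K=[fun]]
step 11: [C=(λy. x) | E={x↦1} | S={0↦2, 1↦-3} | K=[arg :: fun]]
step 12: [C=x | E={x↦1} | S={0↦2, 1↦-3} | K=[fun :: fun]]
step 13: [C=x | E={y↦2, x↦1} | S={0↦2, 1↦-3, 2↦-3} | K=[fun]]
step 14: [C=x | E={x↦3} | S={0↦2, 1↦-3, 2↦-3, 3↦-3} | K=∅]
→ final value -3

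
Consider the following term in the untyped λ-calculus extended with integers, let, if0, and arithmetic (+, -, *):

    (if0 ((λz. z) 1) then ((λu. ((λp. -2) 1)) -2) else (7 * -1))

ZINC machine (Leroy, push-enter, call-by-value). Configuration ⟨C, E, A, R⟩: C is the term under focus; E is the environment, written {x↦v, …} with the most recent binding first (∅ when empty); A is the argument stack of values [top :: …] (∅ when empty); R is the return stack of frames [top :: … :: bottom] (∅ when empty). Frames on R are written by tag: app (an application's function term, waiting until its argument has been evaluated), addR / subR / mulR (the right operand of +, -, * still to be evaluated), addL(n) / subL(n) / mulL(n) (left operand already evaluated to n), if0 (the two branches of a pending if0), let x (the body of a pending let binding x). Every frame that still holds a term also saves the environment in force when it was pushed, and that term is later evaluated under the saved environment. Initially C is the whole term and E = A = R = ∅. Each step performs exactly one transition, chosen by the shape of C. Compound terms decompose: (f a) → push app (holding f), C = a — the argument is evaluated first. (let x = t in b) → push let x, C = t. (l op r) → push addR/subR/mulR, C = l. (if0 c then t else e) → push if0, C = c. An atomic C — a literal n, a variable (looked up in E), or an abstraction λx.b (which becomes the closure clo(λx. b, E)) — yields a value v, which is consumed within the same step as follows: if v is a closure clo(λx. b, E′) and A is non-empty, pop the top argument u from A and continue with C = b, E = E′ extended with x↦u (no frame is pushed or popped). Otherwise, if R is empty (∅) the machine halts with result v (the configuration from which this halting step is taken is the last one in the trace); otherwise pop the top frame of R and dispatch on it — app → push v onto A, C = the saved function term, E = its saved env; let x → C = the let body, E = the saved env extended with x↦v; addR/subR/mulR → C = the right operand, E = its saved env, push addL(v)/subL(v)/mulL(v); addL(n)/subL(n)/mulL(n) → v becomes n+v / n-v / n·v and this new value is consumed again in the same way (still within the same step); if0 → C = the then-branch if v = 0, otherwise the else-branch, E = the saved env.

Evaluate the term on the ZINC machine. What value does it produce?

Answer: -7

Derivation:
[0] ⟨C=(if0 ((λz. z) 1) then ((λu. ((λp. -2) 1)) -2) else (7 * -1)); E=∅; A=∅; R=∅⟩
[1] ⟨C=((λz. z) 1); E=∅; A=∅; R=[if0]⟩
[2] ⟨C=1; E=∅; A=∅; R=[app :: if0]⟩
[3] ⟨C=(λz. z); E=∅; A=[1]; R=[if0]⟩
[4] ⟨C=z; E={z↦1}; A=∅; R=[if0]⟩
[5] ⟨C=(7 * -1); E=∅; A=∅; R=∅⟩
[6] ⟨C=7; E=∅; A=∅; R=[mulR]⟩
[7] ⟨C=-1; E=∅; A=∅; R=[mulL(7)]⟩
→ final value -7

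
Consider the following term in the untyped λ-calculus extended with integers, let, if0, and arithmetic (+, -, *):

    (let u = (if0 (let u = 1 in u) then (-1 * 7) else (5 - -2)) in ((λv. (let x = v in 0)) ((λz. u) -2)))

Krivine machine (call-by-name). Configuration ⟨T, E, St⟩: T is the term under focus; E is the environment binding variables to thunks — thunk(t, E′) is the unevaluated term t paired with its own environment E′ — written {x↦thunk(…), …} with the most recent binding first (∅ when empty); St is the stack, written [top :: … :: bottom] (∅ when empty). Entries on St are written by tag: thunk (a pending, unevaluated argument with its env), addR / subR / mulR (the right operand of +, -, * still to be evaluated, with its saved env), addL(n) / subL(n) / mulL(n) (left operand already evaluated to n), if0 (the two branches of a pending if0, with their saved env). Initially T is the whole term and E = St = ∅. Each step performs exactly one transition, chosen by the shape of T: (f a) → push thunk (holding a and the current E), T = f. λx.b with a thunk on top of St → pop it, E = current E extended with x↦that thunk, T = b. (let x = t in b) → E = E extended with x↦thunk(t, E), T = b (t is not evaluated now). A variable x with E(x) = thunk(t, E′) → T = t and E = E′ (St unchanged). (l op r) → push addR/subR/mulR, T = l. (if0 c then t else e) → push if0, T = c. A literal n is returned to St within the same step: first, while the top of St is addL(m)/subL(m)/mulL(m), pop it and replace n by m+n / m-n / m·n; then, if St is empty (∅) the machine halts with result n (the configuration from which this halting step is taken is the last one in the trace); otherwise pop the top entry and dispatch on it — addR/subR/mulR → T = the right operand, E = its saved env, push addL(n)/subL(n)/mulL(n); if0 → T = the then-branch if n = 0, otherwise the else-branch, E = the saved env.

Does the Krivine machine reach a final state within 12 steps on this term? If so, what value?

[0] ⟨T=(let u = (if0 (let u = 1 in u) then (-1 * 7) else (5 - -2)) in ((λv. (let x = v in 0)) ((λz. u) -2))); E=∅; St=∅⟩
[1] ⟨T=((λv. (let x = v in 0)) ((λz. u) -2)); E={u↦thunk((if0 (let u = 1 in u) then (-1 * 7) else (5 - -2)), ∅)}; St=∅⟩
[2] ⟨T=(λv. (let x = v in 0)); E={u↦thunk((if0 (let u = 1 in u) then (-1 * 7) else (5 - -2)), ∅)}; St=[thunk]⟩
[3] ⟨T=(let x = v in 0); E={v↦thunk(((λz. u) -2), {u↦thunk((if0 (let u = 1 in u) then (-1 * 7) else (5 - -2)), ∅)}), u↦thunk((if0 (let u = 1 in u) then (-1 * 7) else (5 - -2)), ∅)}; St=∅⟩
[4] ⟨T=0; E={x↦thunk(v, {v↦thunk(((λz. u) -2), {u↦thunk((if0 (let u = 1 in u) then (-1 * 7) else (5 - -2)), ∅)}), u↦thunk((if0 (let u = 1 in u) then (-1 * 7) else (5 - -2)), ∅)}), v↦thunk(((λz. u) -2), {u↦thunk((if0 (let u = 1 in u) then (-1 * 7) else (5 - -2)), ∅)}), u↦thunk((if0 (let u = 1 in u) then (-1 * 7) else (5 - -2)), ∅)}; St=∅⟩
→ final value 0

Answer: 0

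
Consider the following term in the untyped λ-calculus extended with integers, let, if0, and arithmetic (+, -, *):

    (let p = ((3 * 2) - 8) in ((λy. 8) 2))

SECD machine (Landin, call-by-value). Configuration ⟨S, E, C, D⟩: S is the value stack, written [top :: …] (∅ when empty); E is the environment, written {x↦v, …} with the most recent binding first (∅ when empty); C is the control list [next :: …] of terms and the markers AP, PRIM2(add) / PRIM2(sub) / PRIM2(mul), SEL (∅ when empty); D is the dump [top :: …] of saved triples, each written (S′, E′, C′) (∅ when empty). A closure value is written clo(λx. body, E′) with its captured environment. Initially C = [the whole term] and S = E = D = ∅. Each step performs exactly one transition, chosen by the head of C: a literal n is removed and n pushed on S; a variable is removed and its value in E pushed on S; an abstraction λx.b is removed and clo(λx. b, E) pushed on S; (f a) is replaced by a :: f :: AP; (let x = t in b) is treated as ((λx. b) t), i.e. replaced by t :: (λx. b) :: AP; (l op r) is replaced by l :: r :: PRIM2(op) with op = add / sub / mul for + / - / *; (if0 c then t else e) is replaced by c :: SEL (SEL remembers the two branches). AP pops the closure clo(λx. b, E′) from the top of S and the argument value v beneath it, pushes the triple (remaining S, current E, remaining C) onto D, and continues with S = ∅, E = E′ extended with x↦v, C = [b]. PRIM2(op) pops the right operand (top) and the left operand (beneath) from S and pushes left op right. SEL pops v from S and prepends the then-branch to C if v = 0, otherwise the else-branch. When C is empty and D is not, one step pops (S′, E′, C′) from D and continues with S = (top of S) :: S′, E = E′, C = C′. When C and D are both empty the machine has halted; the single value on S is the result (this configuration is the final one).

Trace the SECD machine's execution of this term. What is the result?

Answer: 8

Machine steps:
t=0: [S=∅ | E=∅ | C=[(let p = ((3 * 2) - 8) in ((λy. 8) 2))] | D=∅]
t=1: [S=∅ | E=∅ | C=[((3 * 2) - 8) :: (λp. ((λy. 8) 2)) :: AP] | D=∅]
t=2: [S=∅ | E=∅ | C=[(3 * 2) :: 8 :: PRIM2(sub) :: (λp. ((λy. 8) 2)) :: AP] | D=∅]
t=3: [S=∅ | E=∅ | C=[3 :: 2 :: PRIM2(mul) :: 8 :: PRIM2(sub) :: (λp. ((λy. 8) 2)) :: AP] | D=∅]
t=4: [S=[3] | E=∅ | C=[2 :: PRIM2(mul) :: 8 :: PRIM2(sub) :: (λp. ((λy. 8) 2)) :: AP] | D=∅]
t=5: [S=[2 :: 3] | E=∅ | C=[PRIM2(mul) :: 8 :: PRIM2(sub) :: (λp. ((λy. 8) 2)) :: AP] | D=∅]
t=6: [S=[6] | E=∅ | C=[8 :: PRIM2(sub) :: (λp. ((λy. 8) 2)) :: AP] | D=∅]
t=7: [S=[8 :: 6] | E=∅ | C=[PRIM2(sub) :: (λp. ((λy. 8) 2)) :: AP] | D=∅]
t=8: [S=[-2] | E=∅ | C=[(λp. ((λy. 8) 2)) :: AP] | D=∅]
t=9: [S=[clo(λp. ((λy. 8) 2), ∅) :: -2] | E=∅ | C=[AP] | D=∅]
t=10: [S=∅ | E={p↦-2} | C=[((λy. 8) 2)] | D=[(∅, ∅, ∅)]]
t=11: [S=∅ | E={p↦-2} | C=[2 :: (λy. 8) :: AP] | D=[(∅, ∅, ∅)]]
t=12: [S=[2] | E={p↦-2} | C=[(λy. 8) :: AP] | D=[(∅, ∅, ∅)]]
t=13: [S=[clo(λy. 8, {p↦-2}) :: 2] | E={p↦-2} | C=[AP] | D=[(∅, ∅, ∅)]]
t=14: [S=∅ | E={y↦2, p↦-2} | C=[8] | D=[(∅, {p↦-2}, ∅) :: (∅, ∅, ∅)]]
t=15: [S=[8] | E={y↦2, p↦-2} | C=∅ | D=[(∅, {p↦-2}, ∅) :: (∅, ∅, ∅)]]
t=16: [S=[8] | E={p↦-2} | C=∅ | D=[(∅, ∅, ∅)]]
t=17: [S=[8] | E=∅ | C=∅ | D=∅]
→ final value 8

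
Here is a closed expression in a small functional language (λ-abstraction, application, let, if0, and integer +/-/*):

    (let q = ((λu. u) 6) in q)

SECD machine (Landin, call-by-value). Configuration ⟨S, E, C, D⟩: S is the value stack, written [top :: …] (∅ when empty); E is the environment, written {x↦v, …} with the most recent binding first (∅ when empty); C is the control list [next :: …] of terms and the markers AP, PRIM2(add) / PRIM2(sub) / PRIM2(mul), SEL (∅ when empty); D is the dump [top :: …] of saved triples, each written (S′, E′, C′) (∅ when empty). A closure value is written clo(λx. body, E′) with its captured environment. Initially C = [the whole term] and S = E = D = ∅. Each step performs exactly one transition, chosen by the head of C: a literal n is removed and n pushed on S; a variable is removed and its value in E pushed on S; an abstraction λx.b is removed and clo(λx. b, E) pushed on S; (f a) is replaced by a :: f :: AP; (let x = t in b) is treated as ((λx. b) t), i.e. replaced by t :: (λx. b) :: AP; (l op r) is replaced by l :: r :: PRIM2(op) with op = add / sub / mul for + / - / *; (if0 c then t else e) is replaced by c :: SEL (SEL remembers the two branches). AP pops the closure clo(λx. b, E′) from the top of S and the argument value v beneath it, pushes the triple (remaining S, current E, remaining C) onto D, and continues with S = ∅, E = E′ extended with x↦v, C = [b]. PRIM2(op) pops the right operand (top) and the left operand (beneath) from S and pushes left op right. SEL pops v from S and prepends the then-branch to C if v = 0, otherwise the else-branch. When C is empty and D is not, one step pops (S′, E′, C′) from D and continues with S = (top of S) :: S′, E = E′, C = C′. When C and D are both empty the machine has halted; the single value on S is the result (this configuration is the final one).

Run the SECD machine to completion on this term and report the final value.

0. ⟨S=∅; E=∅; C=[(let q = ((λu. u) 6) in q)]; D=∅⟩
1. ⟨S=∅; E=∅; C=[((λu. u) 6) :: (λq. q) :: AP]; D=∅⟩
2. ⟨S=∅; E=∅; C=[6 :: (λu. u) :: AP :: (λq. q) :: AP]; D=∅⟩
3. ⟨S=[6]; E=∅; C=[(λu. u) :: AP :: (λq. q) :: AP]; D=∅⟩
4. ⟨S=[clo(λu. u, ∅) :: 6]; E=∅; C=[AP :: (λq. q) :: AP]; D=∅⟩
5. ⟨S=∅; E={u↦6}; C=[u]; D=[(∅, ∅, [(λq. q) :: AP])]⟩
6. ⟨S=[6]; E={u↦6}; C=∅; D=[(∅, ∅, [(λq. q) :: AP])]⟩
7. ⟨S=[6]; E=∅; C=[(λq. q) :: AP]; D=∅⟩
8. ⟨S=[clo(λq. q, ∅) :: 6]; E=∅; C=[AP]; D=∅⟩
9. ⟨S=∅; E={q↦6}; C=[q]; D=[(∅, ∅, ∅)]⟩
10. ⟨S=[6]; E={q↦6}; C=∅; D=[(∅, ∅, ∅)]⟩
11. ⟨S=[6]; E=∅; C=∅; D=∅⟩
→ final value 6

Answer: 6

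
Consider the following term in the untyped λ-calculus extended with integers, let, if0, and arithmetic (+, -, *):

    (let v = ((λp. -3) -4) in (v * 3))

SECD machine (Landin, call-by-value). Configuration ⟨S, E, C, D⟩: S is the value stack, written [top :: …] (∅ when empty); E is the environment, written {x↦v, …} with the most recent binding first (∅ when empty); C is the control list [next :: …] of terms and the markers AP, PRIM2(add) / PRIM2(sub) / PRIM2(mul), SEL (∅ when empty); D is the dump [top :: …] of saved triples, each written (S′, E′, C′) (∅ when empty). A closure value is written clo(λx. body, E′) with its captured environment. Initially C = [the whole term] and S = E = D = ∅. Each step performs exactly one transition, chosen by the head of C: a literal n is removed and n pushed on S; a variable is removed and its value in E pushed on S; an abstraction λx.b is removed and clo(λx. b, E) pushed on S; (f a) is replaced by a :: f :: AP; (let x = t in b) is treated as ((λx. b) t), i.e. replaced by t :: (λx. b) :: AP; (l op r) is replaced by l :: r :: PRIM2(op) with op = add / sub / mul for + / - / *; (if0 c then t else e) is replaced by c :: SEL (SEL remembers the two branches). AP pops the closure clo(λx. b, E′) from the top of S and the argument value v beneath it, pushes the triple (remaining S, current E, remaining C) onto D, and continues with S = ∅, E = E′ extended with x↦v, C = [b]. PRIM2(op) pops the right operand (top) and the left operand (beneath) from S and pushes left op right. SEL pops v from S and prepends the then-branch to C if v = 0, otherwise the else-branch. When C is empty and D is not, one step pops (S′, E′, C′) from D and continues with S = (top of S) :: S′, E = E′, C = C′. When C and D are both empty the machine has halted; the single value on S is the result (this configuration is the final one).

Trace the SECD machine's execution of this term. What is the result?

Answer: -9

Derivation:
step 0: ⟨S=∅; E=∅; C=[(let v = ((λp. -3) -4) in (v * 3))]; D=∅⟩
step 1: ⟨S=∅; E=∅; C=[((λp. -3) -4) :: (λv. (v * 3)) :: AP]; D=∅⟩
step 2: ⟨S=∅; E=∅; C=[-4 :: (λp. -3) :: AP :: (λv. (v * 3)) :: AP]; D=∅⟩
step 3: ⟨S=[-4]; E=∅; C=[(λp. -3) :: AP :: (λv. (v * 3)) :: AP]; D=∅⟩
step 4: ⟨S=[clo(λp. -3, ∅) :: -4]; E=∅; C=[AP :: (λv. (v * 3)) :: AP]; D=∅⟩
step 5: ⟨S=∅; E={p↦-4}; C=[-3]; D=[(∅, ∅, [(λv. (v * 3)) :: AP])]⟩
step 6: ⟨S=[-3]; E={p↦-4}; C=∅; D=[(∅, ∅, [(λv. (v * 3)) :: AP])]⟩
step 7: ⟨S=[-3]; E=∅; C=[(λv. (v * 3)) :: AP]; D=∅⟩
step 8: ⟨S=[clo(λv. (v * 3), ∅) :: -3]; E=∅; C=[AP]; D=∅⟩
step 9: ⟨S=∅; E={v↦-3}; C=[(v * 3)]; D=[(∅, ∅, ∅)]⟩
step 10: ⟨S=∅; E={v↦-3}; C=[v :: 3 :: PRIM2(mul)]; D=[(∅, ∅, ∅)]⟩
step 11: ⟨S=[-3]; E={v↦-3}; C=[3 :: PRIM2(mul)]; D=[(∅, ∅, ∅)]⟩
step 12: ⟨S=[3 :: -3]; E={v↦-3}; C=[PRIM2(mul)]; D=[(∅, ∅, ∅)]⟩
step 13: ⟨S=[-9]; E={v↦-3}; C=∅; D=[(∅, ∅, ∅)]⟩
step 14: ⟨S=[-9]; E=∅; C=∅; D=∅⟩
→ final value -9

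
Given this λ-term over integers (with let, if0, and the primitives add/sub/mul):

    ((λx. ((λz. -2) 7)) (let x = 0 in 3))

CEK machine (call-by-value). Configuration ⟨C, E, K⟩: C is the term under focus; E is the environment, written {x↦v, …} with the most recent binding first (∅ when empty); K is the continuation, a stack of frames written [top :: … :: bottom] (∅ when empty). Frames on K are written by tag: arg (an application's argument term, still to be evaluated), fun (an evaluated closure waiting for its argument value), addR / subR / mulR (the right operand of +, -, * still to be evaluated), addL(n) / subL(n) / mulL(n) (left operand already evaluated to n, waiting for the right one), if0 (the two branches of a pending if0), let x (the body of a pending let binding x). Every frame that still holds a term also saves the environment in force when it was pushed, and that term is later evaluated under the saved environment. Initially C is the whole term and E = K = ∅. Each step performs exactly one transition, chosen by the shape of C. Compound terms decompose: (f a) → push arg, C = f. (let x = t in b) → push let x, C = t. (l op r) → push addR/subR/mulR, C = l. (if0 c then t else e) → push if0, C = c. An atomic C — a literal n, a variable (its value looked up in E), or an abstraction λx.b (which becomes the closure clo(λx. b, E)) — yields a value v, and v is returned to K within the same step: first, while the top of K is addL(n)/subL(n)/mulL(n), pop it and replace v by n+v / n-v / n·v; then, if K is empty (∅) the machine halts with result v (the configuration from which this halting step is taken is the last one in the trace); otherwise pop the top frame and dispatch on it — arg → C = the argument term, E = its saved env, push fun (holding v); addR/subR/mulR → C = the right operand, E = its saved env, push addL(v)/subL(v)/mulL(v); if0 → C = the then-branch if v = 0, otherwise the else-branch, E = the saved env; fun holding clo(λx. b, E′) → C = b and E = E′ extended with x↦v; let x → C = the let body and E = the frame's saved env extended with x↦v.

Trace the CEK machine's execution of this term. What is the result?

0. ⟨C=((λx. ((λz. -2) 7)) (let x = 0 in 3)); E=∅; K=∅⟩
1. ⟨C=(λx. ((λz. -2) 7)); E=∅; K=[arg]⟩
2. ⟨C=(let x = 0 in 3); E=∅; K=[fun]⟩
3. ⟨C=0; E=∅; K=[let x :: fun]⟩
4. ⟨C=3; E={x↦0}; K=[fun]⟩
5. ⟨C=((λz. -2) 7); E={x↦3}; K=∅⟩
6. ⟨C=(λz. -2); E={x↦3}; K=[arg]⟩
7. ⟨C=7; E={x↦3}; K=[fun]⟩
8. ⟨C=-2; E={z↦7, x↦3}; K=∅⟩
→ final value -2

Answer: -2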